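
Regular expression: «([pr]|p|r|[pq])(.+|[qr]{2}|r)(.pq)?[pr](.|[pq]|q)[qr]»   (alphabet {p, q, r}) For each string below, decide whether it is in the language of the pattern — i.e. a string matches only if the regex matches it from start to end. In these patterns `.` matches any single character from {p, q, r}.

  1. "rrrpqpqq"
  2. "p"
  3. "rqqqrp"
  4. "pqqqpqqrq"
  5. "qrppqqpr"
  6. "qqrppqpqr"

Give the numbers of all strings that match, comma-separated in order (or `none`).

1, 6

1 → match
2 → no match
3 → no match
4 → no match
5 → no match
6 → match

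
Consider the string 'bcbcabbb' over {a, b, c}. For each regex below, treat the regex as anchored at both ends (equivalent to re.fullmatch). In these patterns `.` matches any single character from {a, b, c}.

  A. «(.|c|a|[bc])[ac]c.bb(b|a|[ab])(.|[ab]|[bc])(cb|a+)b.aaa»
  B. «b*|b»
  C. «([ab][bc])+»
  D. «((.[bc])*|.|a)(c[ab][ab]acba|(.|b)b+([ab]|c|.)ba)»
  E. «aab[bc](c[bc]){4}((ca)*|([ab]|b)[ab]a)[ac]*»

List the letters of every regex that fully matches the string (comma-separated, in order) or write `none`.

C

A → no match — must end with 'aaa'
B → no match
C → match
D → no match
E → no match — must start with 'aab'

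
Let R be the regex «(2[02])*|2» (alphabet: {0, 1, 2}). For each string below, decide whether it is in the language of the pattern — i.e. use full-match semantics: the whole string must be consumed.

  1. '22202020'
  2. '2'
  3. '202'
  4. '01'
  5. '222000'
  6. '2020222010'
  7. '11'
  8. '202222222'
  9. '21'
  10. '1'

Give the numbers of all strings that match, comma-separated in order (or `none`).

1. '22202020' → match
2. '2' → match
3. '202' → no match
4. '01' → no match
5. '222000' → no match
6. '2020222010' → no match
7. '11' → no match
8. '202222222' → no match
9. '21' → no match
10. '1' → no match

1, 2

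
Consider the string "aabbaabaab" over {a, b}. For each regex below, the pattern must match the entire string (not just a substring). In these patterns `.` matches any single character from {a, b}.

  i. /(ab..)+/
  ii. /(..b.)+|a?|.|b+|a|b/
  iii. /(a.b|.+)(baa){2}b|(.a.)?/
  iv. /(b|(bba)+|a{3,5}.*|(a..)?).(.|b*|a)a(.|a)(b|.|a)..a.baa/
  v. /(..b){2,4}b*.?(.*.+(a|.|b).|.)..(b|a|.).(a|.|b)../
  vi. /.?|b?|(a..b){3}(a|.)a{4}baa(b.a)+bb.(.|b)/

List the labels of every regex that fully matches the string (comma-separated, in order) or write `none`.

iii

i → no match — must start with "ab"
ii → no match
iii → match
iv → no match — must end with "baa"
v → no match
vi → no match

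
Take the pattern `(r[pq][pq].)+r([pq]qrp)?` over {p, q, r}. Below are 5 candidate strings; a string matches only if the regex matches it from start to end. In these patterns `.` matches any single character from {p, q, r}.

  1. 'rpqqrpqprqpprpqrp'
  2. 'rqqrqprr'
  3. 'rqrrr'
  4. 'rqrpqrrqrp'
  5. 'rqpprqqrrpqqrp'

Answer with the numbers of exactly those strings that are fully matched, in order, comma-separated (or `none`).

1 → match
2. 'rqqrqprr' → no match
3. 'rqrrr' → no match
4. 'rqrpqrrqrp' → no match
5 → no match

1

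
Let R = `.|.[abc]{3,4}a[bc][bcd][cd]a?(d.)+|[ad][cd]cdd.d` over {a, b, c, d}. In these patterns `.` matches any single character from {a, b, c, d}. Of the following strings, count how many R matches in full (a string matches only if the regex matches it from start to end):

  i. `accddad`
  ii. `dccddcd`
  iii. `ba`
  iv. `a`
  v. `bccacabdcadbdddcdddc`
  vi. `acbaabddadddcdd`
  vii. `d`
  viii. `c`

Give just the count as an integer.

7

i → match
ii → match
iii → no match
iv → match
v → match
vi → match
vii → match
viii → match
Total matched: 7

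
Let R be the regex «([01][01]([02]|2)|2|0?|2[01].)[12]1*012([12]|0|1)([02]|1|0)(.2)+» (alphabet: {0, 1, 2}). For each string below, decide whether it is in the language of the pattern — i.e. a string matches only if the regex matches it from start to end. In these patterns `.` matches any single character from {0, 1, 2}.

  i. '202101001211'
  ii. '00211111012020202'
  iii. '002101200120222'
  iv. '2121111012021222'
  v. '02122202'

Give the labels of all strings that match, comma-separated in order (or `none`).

ii, iii, iv

i → no match — must end with '2'
ii → match
iii → match
iv → match
v → no match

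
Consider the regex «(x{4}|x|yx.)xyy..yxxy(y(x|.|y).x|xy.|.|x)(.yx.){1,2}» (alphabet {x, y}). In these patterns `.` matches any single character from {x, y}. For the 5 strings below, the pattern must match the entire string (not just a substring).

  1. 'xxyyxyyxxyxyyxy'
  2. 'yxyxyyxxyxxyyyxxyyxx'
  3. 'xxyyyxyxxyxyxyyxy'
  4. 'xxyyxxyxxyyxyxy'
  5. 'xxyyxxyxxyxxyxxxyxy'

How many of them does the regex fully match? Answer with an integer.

5

1 → match
2 → match
3 → match
4 → match
5 → match
Total matched: 5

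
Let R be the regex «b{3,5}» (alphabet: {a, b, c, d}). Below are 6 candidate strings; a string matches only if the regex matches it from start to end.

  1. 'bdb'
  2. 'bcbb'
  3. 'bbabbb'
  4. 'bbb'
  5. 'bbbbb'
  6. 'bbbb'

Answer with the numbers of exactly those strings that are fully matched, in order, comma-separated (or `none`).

1 → no match
2 → no match
3 → no match
4 → match
5 → match
6 → match

4, 5, 6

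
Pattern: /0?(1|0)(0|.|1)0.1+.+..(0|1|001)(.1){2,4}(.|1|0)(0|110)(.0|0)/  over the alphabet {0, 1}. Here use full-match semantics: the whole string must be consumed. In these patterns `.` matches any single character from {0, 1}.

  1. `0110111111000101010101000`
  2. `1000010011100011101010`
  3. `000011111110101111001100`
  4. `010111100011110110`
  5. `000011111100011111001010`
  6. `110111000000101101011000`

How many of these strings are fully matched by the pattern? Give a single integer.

2

1 → match
2 → no match
3 → no match
4 → no match
5 → no match
6 → match
Total matched: 2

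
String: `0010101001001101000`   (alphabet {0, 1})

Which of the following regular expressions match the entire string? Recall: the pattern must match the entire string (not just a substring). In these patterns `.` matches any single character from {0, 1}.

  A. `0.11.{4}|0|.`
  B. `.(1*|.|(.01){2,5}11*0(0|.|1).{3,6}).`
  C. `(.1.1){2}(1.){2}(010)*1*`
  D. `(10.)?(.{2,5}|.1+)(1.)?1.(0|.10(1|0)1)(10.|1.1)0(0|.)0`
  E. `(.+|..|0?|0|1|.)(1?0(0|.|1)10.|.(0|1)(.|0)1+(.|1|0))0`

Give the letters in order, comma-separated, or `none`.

D

A → no match
B → no match
C → no match
D → match
E → no match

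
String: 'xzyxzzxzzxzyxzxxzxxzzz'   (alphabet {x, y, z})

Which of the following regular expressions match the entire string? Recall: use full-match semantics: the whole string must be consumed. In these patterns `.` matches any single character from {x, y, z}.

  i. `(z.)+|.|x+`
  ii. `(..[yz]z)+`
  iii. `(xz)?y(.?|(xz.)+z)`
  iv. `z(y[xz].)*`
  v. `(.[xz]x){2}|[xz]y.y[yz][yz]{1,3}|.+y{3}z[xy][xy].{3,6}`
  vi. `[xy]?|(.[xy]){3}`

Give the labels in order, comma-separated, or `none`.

i → no match
ii → no match
iii → match
iv → no match — must start with 'z'
v → no match
vi → no match

iii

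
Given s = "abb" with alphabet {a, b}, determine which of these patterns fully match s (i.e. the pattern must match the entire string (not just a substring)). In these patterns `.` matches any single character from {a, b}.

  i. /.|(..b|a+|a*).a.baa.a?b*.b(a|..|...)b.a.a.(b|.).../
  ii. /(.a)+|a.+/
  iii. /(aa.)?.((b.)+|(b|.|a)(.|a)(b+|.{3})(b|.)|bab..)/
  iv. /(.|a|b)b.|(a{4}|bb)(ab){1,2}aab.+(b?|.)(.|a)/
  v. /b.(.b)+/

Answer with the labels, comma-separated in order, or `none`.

i → no match
ii → match
iii → match
iv → match
v → no match — must start with "b"

ii, iii, iv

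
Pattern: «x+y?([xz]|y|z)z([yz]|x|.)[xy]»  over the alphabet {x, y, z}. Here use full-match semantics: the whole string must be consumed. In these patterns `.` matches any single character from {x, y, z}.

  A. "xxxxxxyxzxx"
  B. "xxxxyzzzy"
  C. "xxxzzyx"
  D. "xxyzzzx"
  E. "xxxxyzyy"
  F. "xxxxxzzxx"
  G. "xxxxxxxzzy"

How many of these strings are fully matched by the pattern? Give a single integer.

7

A → match
B → match
C → match
D → match
E → match
F → match
G → match
Total matched: 7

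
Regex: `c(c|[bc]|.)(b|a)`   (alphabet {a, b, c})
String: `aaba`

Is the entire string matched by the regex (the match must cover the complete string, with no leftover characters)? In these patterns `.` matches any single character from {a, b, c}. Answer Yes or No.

Every match must start with `c`, but `aaba` does not.

No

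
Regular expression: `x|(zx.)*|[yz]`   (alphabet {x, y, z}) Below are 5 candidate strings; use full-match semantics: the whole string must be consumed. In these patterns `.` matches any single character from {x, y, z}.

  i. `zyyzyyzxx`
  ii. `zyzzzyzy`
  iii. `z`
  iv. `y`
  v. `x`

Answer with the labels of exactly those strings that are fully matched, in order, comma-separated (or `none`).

iii, iv, v

i. `zyyzyyzxx` → no match
ii. `zyzzzyzy` → no match
iii. `z` → match
iv. `y` → match
v. `x` → match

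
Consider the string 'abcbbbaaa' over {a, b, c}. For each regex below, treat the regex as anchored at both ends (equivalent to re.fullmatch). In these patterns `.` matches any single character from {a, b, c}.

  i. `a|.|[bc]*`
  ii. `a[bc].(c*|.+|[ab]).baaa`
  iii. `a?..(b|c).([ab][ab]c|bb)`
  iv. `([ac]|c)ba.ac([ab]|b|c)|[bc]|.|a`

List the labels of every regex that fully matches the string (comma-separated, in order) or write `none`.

ii

i → no match
ii → match
iii → no match
iv → no match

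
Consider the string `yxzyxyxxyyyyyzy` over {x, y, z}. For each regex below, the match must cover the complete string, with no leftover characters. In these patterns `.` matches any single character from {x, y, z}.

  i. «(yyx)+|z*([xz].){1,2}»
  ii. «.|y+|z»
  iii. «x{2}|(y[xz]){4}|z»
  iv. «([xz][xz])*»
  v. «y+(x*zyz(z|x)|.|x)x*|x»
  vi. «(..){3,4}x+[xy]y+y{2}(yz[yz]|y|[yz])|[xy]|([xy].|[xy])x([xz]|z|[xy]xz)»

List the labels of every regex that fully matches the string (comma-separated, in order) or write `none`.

i → no match
ii → no match
iii → no match
iv → no match
v → no match
vi → match

vi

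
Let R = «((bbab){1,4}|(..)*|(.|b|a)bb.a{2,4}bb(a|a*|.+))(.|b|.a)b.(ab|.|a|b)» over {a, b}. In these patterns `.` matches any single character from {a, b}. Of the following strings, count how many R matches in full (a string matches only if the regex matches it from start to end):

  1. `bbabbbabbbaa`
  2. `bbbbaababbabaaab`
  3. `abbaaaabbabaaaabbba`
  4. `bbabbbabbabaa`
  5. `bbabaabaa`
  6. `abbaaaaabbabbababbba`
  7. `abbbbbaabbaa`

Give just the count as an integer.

1. `bbabbbabbbaa` → match
2 → no match
3 → match
4 → match
5. `bbabaabaa` → match
6 → match
7. `abbbbbaabbaa` → match
Total matched: 6

6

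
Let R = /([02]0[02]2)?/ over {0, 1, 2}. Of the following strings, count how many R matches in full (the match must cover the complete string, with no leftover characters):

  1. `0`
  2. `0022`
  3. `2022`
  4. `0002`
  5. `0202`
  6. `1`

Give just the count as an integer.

1 → no match
2 → match
3 → match
4 → match
5 → no match
6 → no match
Total matched: 3

3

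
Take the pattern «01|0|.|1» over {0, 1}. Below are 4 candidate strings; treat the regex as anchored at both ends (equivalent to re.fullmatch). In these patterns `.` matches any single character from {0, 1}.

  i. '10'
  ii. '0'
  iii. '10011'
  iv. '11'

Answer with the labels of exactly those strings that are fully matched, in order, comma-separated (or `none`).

i. '10' → no match
ii. '0' → match
iii. '10011' → no match
iv. '11' → no match

ii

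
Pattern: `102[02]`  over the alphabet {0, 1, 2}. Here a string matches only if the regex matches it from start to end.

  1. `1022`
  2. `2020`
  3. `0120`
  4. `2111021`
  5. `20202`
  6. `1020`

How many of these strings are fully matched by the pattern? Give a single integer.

2

1 → match
2 → no match — must start with `102`
3 → no match — must start with `102`
4 → no match — must start with `102`
5 → no match — must start with `102`
6 → match
Total matched: 2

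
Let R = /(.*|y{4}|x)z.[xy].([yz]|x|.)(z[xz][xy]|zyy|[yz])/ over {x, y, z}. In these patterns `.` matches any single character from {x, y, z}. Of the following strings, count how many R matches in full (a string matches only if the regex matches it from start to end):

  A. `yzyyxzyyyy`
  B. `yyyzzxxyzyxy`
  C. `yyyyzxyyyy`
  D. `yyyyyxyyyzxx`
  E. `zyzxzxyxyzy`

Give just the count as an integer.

A → no match
B → no match
C → match
D → no match
E → no match
Total matched: 1

1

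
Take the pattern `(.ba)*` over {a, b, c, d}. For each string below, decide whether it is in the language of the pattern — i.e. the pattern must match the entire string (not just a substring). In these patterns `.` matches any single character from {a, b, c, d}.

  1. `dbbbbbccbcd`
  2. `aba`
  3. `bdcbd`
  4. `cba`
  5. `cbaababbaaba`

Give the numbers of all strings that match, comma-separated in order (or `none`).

1 → no match
2 → match
3 → no match
4 → match
5 → match

2, 4, 5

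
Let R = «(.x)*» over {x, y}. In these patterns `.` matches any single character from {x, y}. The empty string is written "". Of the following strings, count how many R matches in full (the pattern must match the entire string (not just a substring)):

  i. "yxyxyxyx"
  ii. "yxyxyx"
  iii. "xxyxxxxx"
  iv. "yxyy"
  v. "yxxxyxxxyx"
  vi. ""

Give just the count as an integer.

5

i → match
ii → match
iii → match
iv → no match
v → match
vi → match
Total matched: 5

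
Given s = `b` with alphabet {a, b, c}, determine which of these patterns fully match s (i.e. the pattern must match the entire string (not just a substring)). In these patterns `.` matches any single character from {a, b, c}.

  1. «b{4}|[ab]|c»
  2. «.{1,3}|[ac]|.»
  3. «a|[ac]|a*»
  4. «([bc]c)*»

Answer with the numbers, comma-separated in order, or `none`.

1 → match
2 → match
3 → no match
4 → no match

1, 2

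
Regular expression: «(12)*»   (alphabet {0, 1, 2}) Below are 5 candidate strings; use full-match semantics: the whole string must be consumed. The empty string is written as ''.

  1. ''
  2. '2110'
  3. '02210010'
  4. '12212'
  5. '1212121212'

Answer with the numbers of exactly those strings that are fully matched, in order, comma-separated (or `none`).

1 → match
2 → no match
3 → no match
4 → no match
5 → match

1, 5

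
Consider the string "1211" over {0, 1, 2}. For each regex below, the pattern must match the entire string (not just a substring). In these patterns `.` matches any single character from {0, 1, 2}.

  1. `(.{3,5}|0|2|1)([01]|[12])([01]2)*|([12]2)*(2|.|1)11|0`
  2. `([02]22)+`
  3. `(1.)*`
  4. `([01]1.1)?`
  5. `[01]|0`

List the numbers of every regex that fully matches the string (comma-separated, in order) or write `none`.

1, 3

1 → match
2 → no match — must end with "22"
3 → match
4 → no match
5 → no match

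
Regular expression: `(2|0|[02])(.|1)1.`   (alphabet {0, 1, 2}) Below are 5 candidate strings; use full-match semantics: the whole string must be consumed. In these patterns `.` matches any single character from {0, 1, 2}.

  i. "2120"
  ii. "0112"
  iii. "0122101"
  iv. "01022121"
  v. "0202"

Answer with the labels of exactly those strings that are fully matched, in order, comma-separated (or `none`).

i → no match
ii → match
iii → no match
iv → no match
v → no match

ii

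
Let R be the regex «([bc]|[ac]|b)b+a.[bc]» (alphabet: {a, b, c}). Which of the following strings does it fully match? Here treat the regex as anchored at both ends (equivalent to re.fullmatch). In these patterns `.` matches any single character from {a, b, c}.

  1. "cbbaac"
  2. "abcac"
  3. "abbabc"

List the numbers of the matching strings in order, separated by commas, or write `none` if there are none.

1 → match
2 → no match
3 → match

1, 3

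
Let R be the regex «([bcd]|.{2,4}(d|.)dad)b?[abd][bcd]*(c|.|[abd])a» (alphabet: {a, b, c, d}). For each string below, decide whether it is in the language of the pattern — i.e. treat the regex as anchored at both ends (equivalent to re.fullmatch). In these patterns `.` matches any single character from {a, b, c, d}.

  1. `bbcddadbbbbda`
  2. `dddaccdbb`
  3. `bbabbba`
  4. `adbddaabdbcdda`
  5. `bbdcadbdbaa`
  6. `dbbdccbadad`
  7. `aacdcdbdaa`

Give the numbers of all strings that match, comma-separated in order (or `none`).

1 → match
2 → no match — must end with `a`
3 → match
4 → no match
5 → no match
6 → no match — must end with `a`
7 → no match

1, 3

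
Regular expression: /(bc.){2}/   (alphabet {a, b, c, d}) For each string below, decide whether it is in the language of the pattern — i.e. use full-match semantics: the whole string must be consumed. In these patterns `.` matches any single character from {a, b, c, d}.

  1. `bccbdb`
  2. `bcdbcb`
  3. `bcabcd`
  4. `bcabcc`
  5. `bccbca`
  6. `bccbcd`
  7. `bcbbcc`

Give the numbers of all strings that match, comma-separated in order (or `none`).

2, 3, 4, 5, 6, 7

1 → no match
2 → match
3 → match
4 → match
5 → match
6 → match
7 → match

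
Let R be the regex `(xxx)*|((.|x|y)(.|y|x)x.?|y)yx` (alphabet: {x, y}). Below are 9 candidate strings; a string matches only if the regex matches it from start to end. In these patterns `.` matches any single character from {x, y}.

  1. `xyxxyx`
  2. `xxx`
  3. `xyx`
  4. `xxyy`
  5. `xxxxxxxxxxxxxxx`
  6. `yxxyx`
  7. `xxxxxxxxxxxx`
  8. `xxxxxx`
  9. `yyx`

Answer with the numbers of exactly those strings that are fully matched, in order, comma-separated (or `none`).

1 → match
2 → match
3 → no match
4 → no match
5 → match
6 → match
7 → match
8 → match
9 → match

1, 2, 5, 6, 7, 8, 9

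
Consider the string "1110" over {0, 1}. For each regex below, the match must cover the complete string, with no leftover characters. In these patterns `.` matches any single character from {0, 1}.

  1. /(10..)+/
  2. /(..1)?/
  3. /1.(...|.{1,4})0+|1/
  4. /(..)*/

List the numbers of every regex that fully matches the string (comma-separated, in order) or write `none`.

1 → no match — must start with "10"
2 → no match
3 → match
4 → match

3, 4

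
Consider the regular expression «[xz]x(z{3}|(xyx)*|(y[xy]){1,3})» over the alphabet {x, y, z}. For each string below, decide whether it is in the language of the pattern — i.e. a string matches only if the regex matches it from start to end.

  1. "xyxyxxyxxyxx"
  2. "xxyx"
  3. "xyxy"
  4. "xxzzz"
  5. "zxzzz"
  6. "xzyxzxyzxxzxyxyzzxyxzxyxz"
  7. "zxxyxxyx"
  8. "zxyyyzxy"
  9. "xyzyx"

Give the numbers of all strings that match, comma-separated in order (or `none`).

2, 4, 5, 7

1. "xyxyxxyxxyxx" → no match
2. "xxyx" → match
3. "xyxy" → no match
4. "xxzzz" → match
5. "zxzzz" → match
6 → no match
7. "zxxyxxyx" → match
8. "zxyyyzxy" → no match
9. "xyzyx" → no match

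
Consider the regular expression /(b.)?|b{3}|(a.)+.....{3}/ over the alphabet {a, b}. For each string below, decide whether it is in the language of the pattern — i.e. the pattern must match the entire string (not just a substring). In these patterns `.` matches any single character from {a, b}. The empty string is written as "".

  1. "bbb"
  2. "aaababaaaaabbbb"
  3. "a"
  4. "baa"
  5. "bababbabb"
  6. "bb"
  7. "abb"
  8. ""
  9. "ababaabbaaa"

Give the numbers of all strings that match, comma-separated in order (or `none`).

1 → match
2 → match
3 → no match
4 → no match
5 → no match
6 → match
7 → no match
8 → match
9 → match

1, 2, 6, 8, 9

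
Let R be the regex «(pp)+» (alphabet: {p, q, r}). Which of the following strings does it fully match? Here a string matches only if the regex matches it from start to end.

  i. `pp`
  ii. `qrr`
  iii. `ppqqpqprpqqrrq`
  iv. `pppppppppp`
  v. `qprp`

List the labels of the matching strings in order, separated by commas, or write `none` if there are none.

i, iv

i → match
ii → no match — must start with `pp`
iii → no match — must end with `pp`
iv → match
v → no match — must start with `pp`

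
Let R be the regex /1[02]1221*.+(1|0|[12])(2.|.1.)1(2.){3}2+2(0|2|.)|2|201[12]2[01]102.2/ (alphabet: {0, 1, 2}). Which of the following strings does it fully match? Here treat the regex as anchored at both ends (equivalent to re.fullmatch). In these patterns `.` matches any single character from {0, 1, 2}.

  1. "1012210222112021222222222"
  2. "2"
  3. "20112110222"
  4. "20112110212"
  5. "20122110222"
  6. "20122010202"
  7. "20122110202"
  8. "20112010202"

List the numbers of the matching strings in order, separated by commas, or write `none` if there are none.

1, 2, 3, 4, 5, 6, 7, 8

1 → match
2 → match
3 → match
4 → match
5 → match
6 → match
7 → match
8 → match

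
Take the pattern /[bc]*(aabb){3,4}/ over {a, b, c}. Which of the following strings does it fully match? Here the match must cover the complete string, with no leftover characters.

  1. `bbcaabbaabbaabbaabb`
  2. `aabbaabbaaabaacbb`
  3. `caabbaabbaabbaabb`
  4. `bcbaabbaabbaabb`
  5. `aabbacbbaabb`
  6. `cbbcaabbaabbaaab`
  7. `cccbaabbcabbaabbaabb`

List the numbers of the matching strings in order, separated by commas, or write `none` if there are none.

1 → match
2 → no match — must end with `aabb`
3 → match
4 → match
5 → no match
6 → no match — must end with `aabb`
7 → no match

1, 3, 4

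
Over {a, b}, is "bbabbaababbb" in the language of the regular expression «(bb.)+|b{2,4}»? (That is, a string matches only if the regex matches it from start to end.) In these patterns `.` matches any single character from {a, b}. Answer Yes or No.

No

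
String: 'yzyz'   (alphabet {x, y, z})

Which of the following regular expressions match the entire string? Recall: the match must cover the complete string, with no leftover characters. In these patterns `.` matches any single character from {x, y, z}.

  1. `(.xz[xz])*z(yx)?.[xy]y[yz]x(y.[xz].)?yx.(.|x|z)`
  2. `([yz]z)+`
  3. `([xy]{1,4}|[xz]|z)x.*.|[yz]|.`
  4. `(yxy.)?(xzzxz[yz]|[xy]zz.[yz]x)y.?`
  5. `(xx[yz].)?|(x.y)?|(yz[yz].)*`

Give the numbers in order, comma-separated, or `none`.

2, 5

1 → no match
2 → match
3 → no match
4 → no match
5 → match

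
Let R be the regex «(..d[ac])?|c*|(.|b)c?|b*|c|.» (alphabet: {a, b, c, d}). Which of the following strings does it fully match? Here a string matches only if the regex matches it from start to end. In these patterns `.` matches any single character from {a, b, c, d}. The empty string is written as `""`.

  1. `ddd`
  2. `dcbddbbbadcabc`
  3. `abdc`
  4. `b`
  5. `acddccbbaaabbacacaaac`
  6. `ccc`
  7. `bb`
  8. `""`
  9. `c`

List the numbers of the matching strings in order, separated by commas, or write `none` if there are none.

3, 4, 6, 7, 8, 9

1 → no match
2 → no match
3 → match
4 → match
5 → no match
6 → match
7 → match
8 → match
9 → match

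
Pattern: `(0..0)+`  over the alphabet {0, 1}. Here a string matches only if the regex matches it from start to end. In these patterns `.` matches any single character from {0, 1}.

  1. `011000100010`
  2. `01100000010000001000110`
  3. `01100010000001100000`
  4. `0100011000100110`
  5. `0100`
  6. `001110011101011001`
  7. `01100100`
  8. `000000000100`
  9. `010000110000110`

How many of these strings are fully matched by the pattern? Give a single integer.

6

1 → match
2 → no match
3 → match
4 → match
5 → match
6 → no match — must end with `0`
7 → match
8 → match
9 → no match
Total matched: 6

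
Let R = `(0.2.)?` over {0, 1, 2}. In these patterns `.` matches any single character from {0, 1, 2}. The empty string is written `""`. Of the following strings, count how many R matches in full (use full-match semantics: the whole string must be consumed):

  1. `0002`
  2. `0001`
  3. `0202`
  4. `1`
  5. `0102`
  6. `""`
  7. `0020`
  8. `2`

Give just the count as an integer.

2

1 → no match
2 → no match
3 → no match
4 → no match
5 → no match
6 → match
7 → match
8 → no match
Total matched: 2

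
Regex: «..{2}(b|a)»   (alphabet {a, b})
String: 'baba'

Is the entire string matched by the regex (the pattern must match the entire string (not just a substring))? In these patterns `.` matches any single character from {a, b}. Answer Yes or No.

Yes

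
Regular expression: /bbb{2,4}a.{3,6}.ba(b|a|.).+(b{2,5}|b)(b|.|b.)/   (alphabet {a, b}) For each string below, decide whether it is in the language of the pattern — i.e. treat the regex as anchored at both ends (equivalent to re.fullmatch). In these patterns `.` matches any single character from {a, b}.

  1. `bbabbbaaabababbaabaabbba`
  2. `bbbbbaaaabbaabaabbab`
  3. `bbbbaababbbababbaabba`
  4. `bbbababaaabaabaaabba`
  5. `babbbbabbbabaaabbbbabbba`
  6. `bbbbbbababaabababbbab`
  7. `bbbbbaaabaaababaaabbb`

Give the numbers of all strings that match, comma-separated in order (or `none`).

3, 7

1 → no match — must start with `bbb`
2 → no match
3 → match
4 → no match
5 → no match — must start with `bbb`
6 → no match
7 → match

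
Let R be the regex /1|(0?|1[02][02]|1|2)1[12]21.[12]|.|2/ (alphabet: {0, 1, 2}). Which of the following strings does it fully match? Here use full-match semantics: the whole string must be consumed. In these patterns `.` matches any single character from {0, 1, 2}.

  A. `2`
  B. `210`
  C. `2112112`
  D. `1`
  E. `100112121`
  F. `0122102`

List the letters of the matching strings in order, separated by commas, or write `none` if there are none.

A, C, D, E, F

A → match
B → no match
C → match
D → match
E → match
F → match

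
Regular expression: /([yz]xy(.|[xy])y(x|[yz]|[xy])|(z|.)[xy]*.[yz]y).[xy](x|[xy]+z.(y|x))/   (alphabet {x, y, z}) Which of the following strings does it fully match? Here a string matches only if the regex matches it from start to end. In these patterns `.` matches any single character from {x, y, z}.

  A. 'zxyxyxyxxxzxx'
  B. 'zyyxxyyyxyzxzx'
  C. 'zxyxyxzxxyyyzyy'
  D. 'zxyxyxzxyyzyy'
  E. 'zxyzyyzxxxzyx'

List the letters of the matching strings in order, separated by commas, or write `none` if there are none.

A → match
B → no match
C → match
D → match
E → match

A, C, D, E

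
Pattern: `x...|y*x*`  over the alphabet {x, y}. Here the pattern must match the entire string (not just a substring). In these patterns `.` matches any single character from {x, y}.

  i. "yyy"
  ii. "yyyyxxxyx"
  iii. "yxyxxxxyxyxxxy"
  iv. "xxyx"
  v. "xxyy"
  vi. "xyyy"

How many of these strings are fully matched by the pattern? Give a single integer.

i. "yyy" → match
ii. "yyyyxxxyx" → no match
iii → no match
iv. "xxyx" → match
v. "xxyy" → match
vi. "xyyy" → match
Total matched: 4

4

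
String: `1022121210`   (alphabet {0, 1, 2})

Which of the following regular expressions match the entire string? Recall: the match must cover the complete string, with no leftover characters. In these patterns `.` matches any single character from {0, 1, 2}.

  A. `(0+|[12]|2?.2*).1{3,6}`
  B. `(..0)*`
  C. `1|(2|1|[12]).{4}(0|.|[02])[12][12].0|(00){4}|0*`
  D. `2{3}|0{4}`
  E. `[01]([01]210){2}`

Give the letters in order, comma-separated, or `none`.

C

A → no match — must end with `1`
B → no match
C → match
D → no match
E → no match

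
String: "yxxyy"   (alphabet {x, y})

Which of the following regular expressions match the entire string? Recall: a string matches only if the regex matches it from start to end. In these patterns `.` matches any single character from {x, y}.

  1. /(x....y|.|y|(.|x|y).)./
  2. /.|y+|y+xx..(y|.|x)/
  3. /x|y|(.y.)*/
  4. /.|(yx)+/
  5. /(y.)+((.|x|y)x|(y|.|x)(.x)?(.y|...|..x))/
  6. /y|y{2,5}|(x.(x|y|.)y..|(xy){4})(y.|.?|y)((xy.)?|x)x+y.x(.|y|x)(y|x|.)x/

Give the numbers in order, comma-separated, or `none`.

5

1 → no match
2 → no match
3 → no match
4 → no match
5 → match
6 → no match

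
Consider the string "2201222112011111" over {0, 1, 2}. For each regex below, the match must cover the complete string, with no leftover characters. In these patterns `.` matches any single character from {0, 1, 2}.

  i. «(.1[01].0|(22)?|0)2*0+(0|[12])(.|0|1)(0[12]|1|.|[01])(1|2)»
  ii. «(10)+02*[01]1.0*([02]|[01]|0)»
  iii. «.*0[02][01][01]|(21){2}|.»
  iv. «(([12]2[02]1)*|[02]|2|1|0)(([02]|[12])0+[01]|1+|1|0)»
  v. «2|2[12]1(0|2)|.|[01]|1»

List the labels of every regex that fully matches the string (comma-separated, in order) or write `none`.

iv

i → no match
ii → no match — must start with "10"
iii → no match
iv → match
v → no match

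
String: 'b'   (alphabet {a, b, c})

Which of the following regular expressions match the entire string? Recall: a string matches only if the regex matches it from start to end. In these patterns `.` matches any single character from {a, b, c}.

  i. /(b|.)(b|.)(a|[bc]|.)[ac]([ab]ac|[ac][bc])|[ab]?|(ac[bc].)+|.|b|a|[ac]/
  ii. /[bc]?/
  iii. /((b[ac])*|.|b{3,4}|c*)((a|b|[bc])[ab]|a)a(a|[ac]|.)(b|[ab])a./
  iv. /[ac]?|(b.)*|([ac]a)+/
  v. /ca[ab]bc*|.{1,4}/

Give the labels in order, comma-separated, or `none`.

i, ii, v

i → match
ii → match
iii → no match
iv → no match
v → match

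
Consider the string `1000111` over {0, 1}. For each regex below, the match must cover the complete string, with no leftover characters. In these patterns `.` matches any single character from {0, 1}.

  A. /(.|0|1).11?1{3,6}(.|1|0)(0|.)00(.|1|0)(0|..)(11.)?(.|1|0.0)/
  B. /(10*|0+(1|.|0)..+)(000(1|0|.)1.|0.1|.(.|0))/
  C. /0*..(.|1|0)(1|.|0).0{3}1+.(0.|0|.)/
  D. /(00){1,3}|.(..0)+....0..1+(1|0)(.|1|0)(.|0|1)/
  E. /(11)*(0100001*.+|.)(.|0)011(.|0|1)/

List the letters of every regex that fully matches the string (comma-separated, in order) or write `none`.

B

A → no match
B → match
C → no match
D → no match
E → no match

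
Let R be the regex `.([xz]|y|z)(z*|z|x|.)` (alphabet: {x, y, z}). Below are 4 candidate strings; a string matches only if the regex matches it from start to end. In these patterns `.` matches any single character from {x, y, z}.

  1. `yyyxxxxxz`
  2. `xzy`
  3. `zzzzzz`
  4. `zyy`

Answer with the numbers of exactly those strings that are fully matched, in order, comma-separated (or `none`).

2, 3, 4

1 → no match
2 → match
3 → match
4 → match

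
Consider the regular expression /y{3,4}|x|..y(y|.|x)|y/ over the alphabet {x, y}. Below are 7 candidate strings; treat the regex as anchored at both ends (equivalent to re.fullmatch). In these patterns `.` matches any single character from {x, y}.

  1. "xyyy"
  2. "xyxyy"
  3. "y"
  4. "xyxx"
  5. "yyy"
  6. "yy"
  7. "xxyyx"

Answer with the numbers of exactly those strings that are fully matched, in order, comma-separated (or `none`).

1, 3, 5

1. "xyyy" → match
2. "xyxyy" → no match
3. "y" → match
4. "xyxx" → no match
5. "yyy" → match
6. "yy" → no match
7. "xxyyx" → no match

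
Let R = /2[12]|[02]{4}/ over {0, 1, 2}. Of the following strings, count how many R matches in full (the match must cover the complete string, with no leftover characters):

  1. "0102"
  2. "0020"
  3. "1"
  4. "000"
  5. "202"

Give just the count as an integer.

1. "0102" → no match
2. "0020" → match
3. "1" → no match
4. "000" → no match
5. "202" → no match
Total matched: 1

1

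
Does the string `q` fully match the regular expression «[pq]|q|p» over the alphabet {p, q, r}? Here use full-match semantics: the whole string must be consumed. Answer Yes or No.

Yes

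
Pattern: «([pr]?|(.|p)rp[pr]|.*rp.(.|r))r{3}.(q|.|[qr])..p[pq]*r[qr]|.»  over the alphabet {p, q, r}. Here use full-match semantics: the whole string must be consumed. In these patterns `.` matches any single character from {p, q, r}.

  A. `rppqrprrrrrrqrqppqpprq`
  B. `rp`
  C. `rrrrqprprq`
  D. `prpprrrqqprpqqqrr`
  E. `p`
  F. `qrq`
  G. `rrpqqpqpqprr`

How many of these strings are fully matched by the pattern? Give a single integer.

4

A → match
B. `rp` → no match
C. `rrrrqprprq` → match
D → match
E. `p` → match
F. `qrq` → no match
G. `rrpqqpqpqprr` → no match
Total matched: 4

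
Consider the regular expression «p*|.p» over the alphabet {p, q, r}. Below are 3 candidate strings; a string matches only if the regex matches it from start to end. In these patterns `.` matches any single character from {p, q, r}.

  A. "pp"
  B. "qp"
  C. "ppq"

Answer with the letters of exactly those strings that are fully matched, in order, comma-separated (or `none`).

A, B

A → match
B → match
C → no match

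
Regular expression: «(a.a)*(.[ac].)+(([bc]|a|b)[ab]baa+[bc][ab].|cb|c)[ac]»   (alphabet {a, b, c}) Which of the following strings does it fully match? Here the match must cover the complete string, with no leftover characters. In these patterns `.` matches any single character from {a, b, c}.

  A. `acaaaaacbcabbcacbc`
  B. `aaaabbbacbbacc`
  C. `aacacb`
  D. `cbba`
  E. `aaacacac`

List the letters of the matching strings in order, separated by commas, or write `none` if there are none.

A

A → match
B → no match
C → no match
D → no match
E → no match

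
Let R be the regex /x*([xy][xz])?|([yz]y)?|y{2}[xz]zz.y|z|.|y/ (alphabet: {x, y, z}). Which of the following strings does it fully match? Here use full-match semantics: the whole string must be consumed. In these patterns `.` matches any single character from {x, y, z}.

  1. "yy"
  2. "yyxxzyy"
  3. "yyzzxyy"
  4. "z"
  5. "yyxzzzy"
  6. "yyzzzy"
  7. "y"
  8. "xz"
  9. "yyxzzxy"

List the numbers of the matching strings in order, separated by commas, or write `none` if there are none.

1. "yy" → match
2. "yyxxzyy" → no match
3. "yyzzxyy" → no match
4. "z" → match
5. "yyxzzzy" → match
6. "yyzzzy" → no match
7. "y" → match
8. "xz" → match
9. "yyxzzxy" → match

1, 4, 5, 7, 8, 9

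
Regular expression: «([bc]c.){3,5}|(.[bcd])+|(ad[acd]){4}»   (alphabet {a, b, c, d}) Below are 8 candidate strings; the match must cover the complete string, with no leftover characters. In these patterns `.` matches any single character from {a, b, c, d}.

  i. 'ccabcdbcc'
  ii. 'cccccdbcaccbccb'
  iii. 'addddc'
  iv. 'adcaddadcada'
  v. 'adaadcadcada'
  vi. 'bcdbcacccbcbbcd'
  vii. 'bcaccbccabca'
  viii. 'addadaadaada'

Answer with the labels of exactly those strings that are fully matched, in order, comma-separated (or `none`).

i, ii, iii, iv, v, vi, vii, viii

i → match
ii → match
iii → match
iv → match
v → match
vi → match
vii → match
viii → match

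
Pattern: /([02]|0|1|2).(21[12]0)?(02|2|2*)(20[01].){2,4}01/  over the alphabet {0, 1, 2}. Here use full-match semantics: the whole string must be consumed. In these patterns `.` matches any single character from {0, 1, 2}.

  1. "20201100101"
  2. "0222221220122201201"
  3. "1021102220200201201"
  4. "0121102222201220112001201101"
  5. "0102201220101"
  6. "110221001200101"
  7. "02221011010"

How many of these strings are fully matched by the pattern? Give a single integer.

1

1 → no match
2 → no match
3 → no match
4 → match
5 → no match
6 → no match
7 → no match — must end with "01"
Total matched: 1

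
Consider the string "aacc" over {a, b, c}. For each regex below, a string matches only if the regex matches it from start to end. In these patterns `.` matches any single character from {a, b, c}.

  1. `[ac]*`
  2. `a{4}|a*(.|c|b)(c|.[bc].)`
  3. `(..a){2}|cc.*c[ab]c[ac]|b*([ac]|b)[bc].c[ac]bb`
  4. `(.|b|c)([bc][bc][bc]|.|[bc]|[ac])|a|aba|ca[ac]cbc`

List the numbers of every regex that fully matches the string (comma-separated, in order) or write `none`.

1, 2

1 → match
2 → match
3 → no match
4 → no match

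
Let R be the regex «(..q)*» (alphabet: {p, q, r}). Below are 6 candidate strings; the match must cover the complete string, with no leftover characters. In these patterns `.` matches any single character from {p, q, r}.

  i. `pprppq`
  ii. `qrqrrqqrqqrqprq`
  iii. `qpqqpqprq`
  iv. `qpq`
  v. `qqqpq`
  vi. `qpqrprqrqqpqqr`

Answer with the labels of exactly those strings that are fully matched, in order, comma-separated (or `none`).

ii, iii, iv

i → no match
ii → match
iii → match
iv → match
v → no match
vi → no match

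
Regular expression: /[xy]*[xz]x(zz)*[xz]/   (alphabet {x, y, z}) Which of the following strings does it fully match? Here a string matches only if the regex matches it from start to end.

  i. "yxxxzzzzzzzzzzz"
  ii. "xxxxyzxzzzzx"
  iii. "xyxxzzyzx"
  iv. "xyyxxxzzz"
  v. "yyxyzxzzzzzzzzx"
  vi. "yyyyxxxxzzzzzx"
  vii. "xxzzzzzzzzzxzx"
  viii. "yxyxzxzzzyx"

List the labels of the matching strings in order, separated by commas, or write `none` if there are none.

i → match
ii → match
iii → no match
iv → match
v → match
vi → no match
vii → no match
viii → no match

i, ii, iv, v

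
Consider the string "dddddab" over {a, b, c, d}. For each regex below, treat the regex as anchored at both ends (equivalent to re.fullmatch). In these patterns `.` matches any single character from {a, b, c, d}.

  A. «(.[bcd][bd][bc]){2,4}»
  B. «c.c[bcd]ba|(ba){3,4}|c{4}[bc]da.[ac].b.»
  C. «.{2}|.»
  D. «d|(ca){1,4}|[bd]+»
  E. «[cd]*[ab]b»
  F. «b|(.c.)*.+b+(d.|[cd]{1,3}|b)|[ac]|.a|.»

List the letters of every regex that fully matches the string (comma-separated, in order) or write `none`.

E

A → no match
B → no match
C → no match
D → no match
E → match
F → no match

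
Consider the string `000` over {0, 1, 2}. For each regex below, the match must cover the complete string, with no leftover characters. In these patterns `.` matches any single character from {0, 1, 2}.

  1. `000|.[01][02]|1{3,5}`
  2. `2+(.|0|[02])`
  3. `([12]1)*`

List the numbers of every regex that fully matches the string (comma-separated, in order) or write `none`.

1 → match
2 → no match — must start with `2`
3 → no match

1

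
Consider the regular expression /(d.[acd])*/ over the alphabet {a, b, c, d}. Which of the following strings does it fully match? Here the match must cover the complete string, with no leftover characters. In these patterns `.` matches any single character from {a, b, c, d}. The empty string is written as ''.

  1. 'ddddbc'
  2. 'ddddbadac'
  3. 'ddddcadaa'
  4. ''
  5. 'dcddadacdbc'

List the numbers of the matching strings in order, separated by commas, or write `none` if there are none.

1 → match
2 → match
3 → match
4 → match
5 → no match

1, 2, 3, 4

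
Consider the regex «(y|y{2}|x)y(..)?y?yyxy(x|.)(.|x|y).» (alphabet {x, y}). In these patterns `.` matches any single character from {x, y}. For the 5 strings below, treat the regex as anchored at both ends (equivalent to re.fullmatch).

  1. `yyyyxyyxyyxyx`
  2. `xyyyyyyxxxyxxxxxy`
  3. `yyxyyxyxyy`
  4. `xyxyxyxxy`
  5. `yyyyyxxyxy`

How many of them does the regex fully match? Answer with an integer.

0

1 → no match
2 → no match
3. `yyxyyxyxyy` → no match
4. `xyxyxyxxy` → no match
5. `yyyyyxxyxy` → no match
Total matched: 0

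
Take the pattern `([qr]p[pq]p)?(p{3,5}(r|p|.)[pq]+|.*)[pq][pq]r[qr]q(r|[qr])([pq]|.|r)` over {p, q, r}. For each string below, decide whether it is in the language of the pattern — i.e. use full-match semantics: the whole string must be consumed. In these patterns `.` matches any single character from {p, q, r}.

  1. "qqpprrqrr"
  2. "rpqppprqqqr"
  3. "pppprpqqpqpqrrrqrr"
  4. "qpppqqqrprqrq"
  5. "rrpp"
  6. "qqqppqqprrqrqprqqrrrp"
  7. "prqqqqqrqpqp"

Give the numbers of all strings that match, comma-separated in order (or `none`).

1 → match
2 → match
3 → no match
4 → no match
5 → no match
6 → no match
7 → no match

1, 2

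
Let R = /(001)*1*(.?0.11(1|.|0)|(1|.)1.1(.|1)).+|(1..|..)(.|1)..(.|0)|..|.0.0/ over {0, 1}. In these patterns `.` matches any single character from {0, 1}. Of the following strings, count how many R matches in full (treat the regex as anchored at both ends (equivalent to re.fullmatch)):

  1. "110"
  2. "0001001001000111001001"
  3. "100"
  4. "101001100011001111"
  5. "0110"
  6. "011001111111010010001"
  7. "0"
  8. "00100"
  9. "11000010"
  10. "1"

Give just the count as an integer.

0

1 → no match
2 → no match
3 → no match
4 → no match
5 → no match
6 → no match
7 → no match
8 → no match
9 → no match
10 → no match
Total matched: 0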